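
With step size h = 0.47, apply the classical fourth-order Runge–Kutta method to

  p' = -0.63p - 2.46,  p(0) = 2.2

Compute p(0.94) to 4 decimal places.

RK4: k1 = f(t_n, p_n); k2 = f(t_n + h/2, p_n + (h/2)·k1); k3 = f(t_n + h/2, p_n + (h/2)·k2); k4 = f(t_n + h, p_n + h·k3); p_{n+1} = p_n + (h/6)·(k1 + 2k2 + 2k3 + k4).
t=0.000000, p=2.200000:
  k1 = f(0.000000, 2.200000) = -3.846000
  k2 = f(0.235000, 1.296190) = -3.276600
  k3 = f(0.235000, 1.429999) = -3.360899
  k4 = f(0.470000, 0.620377) = -2.850838
  p ← 2.200000 + (0.47/6)·(k1 + 2k2 + 2k3 + k4) = 0.635540
t=0.470000, p=0.635540:
  k1 = f(0.470000, 0.635540) = -2.860390
  k2 = f(0.705000, -0.036652) = -2.436909
  k3 = f(0.705000, 0.062866) = -2.499605
  k4 = f(0.940000, -0.539275) = -2.120257
  p ← 0.635540 + (0.47/6)·(k1 + 2k2 + 2k3 + k4) = -0.527998
p(0.94) ≈ -0.5280

-0.5280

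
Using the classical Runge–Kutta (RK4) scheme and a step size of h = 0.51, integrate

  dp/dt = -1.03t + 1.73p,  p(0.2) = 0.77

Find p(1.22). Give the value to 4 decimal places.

2.8541

RK4: k1 = f(t_n, p_n); k2 = f(t_n + h/2, p_n + (h/2)·k1); k3 = f(t_n + h/2, p_n + (h/2)·k2); k4 = f(t_n + h, p_n + h·k3); p_{n+1} = p_n + (h/6)·(k1 + 2k2 + 2k3 + k4).
t=0.200000, p=0.770000:
  k1 = f(0.200000, 0.770000) = 1.126100
  k2 = f(0.455000, 1.057155) = 1.360229
  k3 = f(0.455000, 1.116858) = 1.463515
  k4 = f(0.710000, 1.516393) = 1.892059
  p ← 0.770000 + (0.51/6)·(k1 + 2k2 + 2k3 + k4) = 1.506580
t=0.710000, p=1.506580:
  k1 = f(0.710000, 1.506580) = 1.875083
  k2 = f(0.965000, 1.984726) = 2.439627
  k3 = f(0.965000, 2.128685) = 2.688675
  k4 = f(1.220000, 2.877804) = 3.722001
  p ← 1.506580 + (0.51/6)·(k1 + 2k2 + 2k3 + k4) = 2.854143
p(1.22) ≈ 2.8541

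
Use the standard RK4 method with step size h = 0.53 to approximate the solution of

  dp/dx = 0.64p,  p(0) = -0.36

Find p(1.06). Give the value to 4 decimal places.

-0.7094

RK4: k1 = f(x_n, p_n); k2 = f(x_n + h/2, p_n + (h/2)·k1); k3 = f(x_n + h/2, p_n + (h/2)·k2); k4 = f(x_n + h, p_n + h·k3); p_{n+1} = p_n + (h/6)·(k1 + 2k2 + 2k3 + k4).
x=0.000000, p=-0.360000:
  k1 = f(0.000000, -0.360000) = -0.230400
  k2 = f(0.265000, -0.421056) = -0.269476
  k3 = f(0.265000, -0.431411) = -0.276103
  k4 = f(0.530000, -0.506335) = -0.324054
  p ← -0.360000 + (0.53/6)·(k1 + 2k2 + 2k3 + k4) = -0.505362
x=0.530000, p=-0.505362:
  k1 = f(0.530000, -0.505362) = -0.323432
  k2 = f(0.795000, -0.591072) = -0.378286
  k3 = f(0.795000, -0.605608) = -0.387589
  k4 = f(1.060000, -0.710785) = -0.454902
  p ← -0.505362 + (0.53/6)·(k1 + 2k2 + 2k3 + k4) = -0.709420
p(1.06) ≈ -0.7094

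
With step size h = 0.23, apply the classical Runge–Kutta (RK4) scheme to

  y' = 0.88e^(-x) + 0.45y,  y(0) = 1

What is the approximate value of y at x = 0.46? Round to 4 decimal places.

RK4: k1 = f(x_n, y_n); k2 = f(x_n + h/2, y_n + (h/2)·k1); k3 = f(x_n + h/2, y_n + (h/2)·k2); k4 = f(x_n + h, y_n + h·k3); y_{n+1} = y_n + (h/6)·(k1 + 2k2 + 2k3 + k4).
x=0.000000, y=1.000000:
  k1 = f(0.000000, 1.000000) = 1.330000
  k2 = f(0.115000, 1.152950) = 1.303230
  k3 = f(0.115000, 1.149871) = 1.301844
  k4 = f(0.230000, 1.299424) = 1.283930
  y ← 1.000000 + (0.23/6)·(k1 + 2k2 + 2k3 + k4) = 1.299923
x=0.230000, y=1.299923:
  k1 = f(0.230000, 1.299923) = 1.284155
  k2 = f(0.345000, 1.447601) = 1.274654
  k3 = f(0.345000, 1.446508) = 1.274163
  k4 = f(0.460000, 1.592980) = 1.272371
  y ← 1.299923 + (0.23/6)·(k1 + 2k2 + 2k3 + k4) = 1.593332
y(0.46) ≈ 1.5933

1.5933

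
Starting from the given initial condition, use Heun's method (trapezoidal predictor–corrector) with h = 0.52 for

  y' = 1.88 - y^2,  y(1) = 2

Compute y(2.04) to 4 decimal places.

Heun: k1 = f(t_n, y_n); k2 = f(t_n + h, y_n + h·k1); y_{n+1} = y_n + (h/2)·(k1 + k2).
t=1.000000, y=2.000000:
  k1 = f(1.000000, 2.000000) = -2.120000
  k2 = f(1.520000, 0.897600) = 1.074314
  y ← 2.000000 + (0.52/2)·(-2.120000 + 1.074314) = 1.728122
t=1.520000, y=1.728122:
  k1 = f(1.520000, 1.728122) = -1.106405
  k2 = f(2.040000, 1.152791) = 0.551072
  y ← 1.728122 + (0.52/2)·(-1.106405 + 0.551072) = 1.583735
y(2.04) ≈ 1.5837

1.5837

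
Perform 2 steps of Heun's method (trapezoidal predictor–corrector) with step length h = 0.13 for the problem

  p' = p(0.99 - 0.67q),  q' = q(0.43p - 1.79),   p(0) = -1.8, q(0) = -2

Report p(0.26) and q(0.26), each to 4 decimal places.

-2.9646, -0.9845

Heun on (p,q): k1 = f(s_n, state_n); k2 = f(s_n + h, state_n + h·k1); state_{n+1} = state_n + (h/2)·(k1 + k2).
0.000000: (-1.800000, -2.000000)
  k1 = (-4.194000, 5.128000)
  predictor → (-2.345220, -1.333360)
  k2 = (-4.416873, 3.731334)
  → (-2.359707, -1.424143)
0.130000: (-2.359707, -1.424143)
  k1 = (-4.587685, 3.994257)
  predictor → (-2.956106, -0.904890)
  k2 = (-4.718761, 2.769981)
  → (-2.964626, -0.984468)
(p(0.26), q(0.26)) ≈ (-2.9646, -0.9845)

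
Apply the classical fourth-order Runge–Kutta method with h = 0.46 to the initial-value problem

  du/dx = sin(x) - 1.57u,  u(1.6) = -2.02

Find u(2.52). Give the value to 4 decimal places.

-0.0910

RK4: k1 = f(x_n, u_n); k2 = f(x_n + h/2, u_n + (h/2)·k1); k3 = f(x_n + h/2, u_n + (h/2)·k2); k4 = f(x_n + h, u_n + h·k3); u_{n+1} = u_n + (h/6)·(k1 + 2k2 + 2k3 + k4).
x=1.600000, u=-2.020000:
  k1 = f(1.600000, -2.020000) = 4.170974
  k2 = f(1.830000, -1.060676) = 2.631856
  k3 = f(1.830000, -1.414673) = 3.187631
  k4 = f(2.060000, -0.553690) = 1.752000
  u ← -2.020000 + (0.46/6)·(k1 + 2k2 + 2k3 + k4) = -0.673584
x=2.060000, u=-0.673584:
  k1 = f(2.060000, -0.673584) = 1.940234
  k2 = f(2.290000, -0.227330) = 1.109239
  k3 = f(2.290000, -0.418459) = 1.409311
  k4 = f(2.520000, -0.025301) = 0.622053
  u ← -0.673584 + (0.46/6)·(k1 + 2k2 + 2k3 + k4) = -0.090964
u(2.52) ≈ -0.0910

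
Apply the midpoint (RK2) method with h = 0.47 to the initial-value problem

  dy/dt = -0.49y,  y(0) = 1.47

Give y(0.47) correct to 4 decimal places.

1.1704

Midpoint: k1 = f(t_n, y_n); k2 = f(t_n + h/2, y_n + (h/2)·k1); y_{n+1} = y_n + h·k2.
t=0.000000, y=1.470000:
  k1 = f(0.000000, 1.470000) = -0.720300
  k2 = f(0.235000, 1.300730) = -0.637357
  y ← 1.470000 + 0.47·(-0.637357) = 1.170442
y(0.47) ≈ 1.1704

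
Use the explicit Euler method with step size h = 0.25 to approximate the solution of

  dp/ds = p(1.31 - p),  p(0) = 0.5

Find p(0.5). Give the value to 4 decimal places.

0.7078

Euler: p_{n+1} = p_n + h·f(s_n, p_n).
s=0.000000, p=0.500000: f=0.405000 → p ← 0.500000 + 0.25·0.405000 = 0.601250
s=0.250000, p=0.601250: f=0.426136 → p ← 0.601250 + 0.25·0.426136 = 0.707784
p(0.5) ≈ 0.7078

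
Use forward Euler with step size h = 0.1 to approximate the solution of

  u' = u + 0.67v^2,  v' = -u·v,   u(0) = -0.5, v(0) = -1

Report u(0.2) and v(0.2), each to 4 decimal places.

Euler on (u,v): u_{n+1} = u_n + h·u', v_{n+1} = v_n + h·v'.
0.000000: (-0.500000, -1.000000); f=(0.170000, -0.500000) → (-0.483000, -1.050000)
0.100000: (-0.483000, -1.050000); f=(0.255675, -0.507150) → (-0.457432, -1.100715)
(u(0.2), v(0.2)) ≈ (-0.4574, -1.1007)

-0.4574, -1.1007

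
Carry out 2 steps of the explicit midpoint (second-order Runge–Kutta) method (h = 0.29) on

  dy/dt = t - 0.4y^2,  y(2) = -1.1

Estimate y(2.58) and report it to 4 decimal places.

Midpoint: k1 = f(t_n, y_n); k2 = f(t_n + h/2, y_n + (h/2)·k1); y_{n+1} = y_n + h·k2.
t=2.000000, y=-1.100000:
  k1 = f(2.000000, -1.100000) = 1.516000
  k2 = f(2.145000, -0.880180) = 1.835113
  y ← -1.100000 + 0.29·1.835113 = -0.567817
t=2.290000, y=-0.567817:
  k1 = f(2.290000, -0.567817) = 2.161033
  k2 = f(2.435000, -0.254467) = 2.409099
  y ← -0.567817 + 0.29·2.409099 = 0.130821
y(2.58) ≈ 0.1308

0.1308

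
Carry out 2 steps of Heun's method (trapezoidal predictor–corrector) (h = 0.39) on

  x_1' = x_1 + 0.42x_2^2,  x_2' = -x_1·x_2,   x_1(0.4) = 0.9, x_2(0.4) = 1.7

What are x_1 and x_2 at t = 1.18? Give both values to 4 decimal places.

2.6926, 0.5128

Heun on (x_1,x_2): k1 = f(t_n, state_n); k2 = f(t_n + h, state_n + h·k1); state_{n+1} = state_n + (h/2)·(k1 + k2).
0.400000: (0.900000, 1.700000)
  k1 = (2.113800, -1.530000)
  predictor → (1.724382, 1.103300)
  k2 = (2.235636, -1.902511)
  → (1.748140, 1.030660)
0.790000: (1.748140, 1.030660)
  k1 = (2.194290, -1.801739)
  predictor → (2.603913, 0.327982)
  k2 = (2.649093, -0.854037)
  → (2.692600, 0.512784)
(x_1(1.18), x_2(1.18)) ≈ (2.6926, 0.5128)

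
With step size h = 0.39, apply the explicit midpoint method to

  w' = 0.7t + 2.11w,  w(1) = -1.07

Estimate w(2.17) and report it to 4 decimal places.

Midpoint: k1 = f(t_n, w_n); k2 = f(t_n + h/2, w_n + (h/2)·k1); w_{n+1} = w_n + h·k2.
t=1.000000, w=-1.070000:
  k1 = f(1.000000, -1.070000) = -1.557700
  k2 = f(1.195000, -1.373752) = -2.062116
  w ← -1.070000 + 0.39·(-2.062116) = -1.874225
t=1.390000, w=-1.874225:
  k1 = f(1.390000, -1.874225) = -2.981615
  k2 = f(1.585000, -2.455640) = -4.071900
  w ← -1.874225 + 0.39·(-4.071900) = -3.462266
t=1.780000, w=-3.462266:
  k1 = f(1.780000, -3.462266) = -6.059382
  k2 = f(1.975000, -4.643846) = -8.416015
  w ← -3.462266 + 0.39·(-8.416015) = -6.744512
w(2.17) ≈ -6.7445

-6.7445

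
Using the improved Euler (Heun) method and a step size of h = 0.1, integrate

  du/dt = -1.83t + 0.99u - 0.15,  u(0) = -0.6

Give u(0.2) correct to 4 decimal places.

-0.8027

Heun: k1 = f(t_n, u_n); k2 = f(t_n + h, u_n + h·k1); u_{n+1} = u_n + (h/2)·(k1 + k2).
t=0.000000, u=-0.600000:
  k1 = f(0.000000, -0.600000) = -0.744000
  k2 = f(0.100000, -0.674400) = -1.000656
  u ← -0.600000 + (0.1/2)·(-0.744000 + (-1.000656)) = -0.687233
t=0.100000, u=-0.687233:
  k1 = f(0.100000, -0.687233) = -1.013360
  k2 = f(0.200000, -0.788569) = -1.296683
  u ← -0.687233 + (0.1/2)·(-1.013360 + (-1.296683)) = -0.802735
u(0.2) ≈ -0.8027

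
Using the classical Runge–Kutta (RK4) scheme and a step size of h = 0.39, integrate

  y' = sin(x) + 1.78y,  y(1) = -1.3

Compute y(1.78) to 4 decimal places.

-3.6148

RK4: k1 = f(x_n, y_n); k2 = f(x_n + h/2, y_n + (h/2)·k1); k3 = f(x_n + h/2, y_n + (h/2)·k2); k4 = f(x_n + h, y_n + h·k3); y_{n+1} = y_n + (h/6)·(k1 + 2k2 + 2k3 + k4).
x=1.000000, y=-1.300000:
  k1 = f(1.000000, -1.300000) = -1.472529
  k2 = f(1.195000, -1.587143) = -1.894899
  k3 = f(1.195000, -1.669505) = -2.041504
  k4 = f(1.390000, -2.096187) = -2.747511
  y ← -1.300000 + (0.39/6)·(k1 + 2k2 + 2k3 + k4) = -2.086035
x=1.390000, y=-2.086035:
  k1 = f(1.390000, -2.086035) = -2.729441
  k2 = f(1.585000, -2.618276) = -3.660632
  k3 = f(1.585000, -2.799858) = -3.983849
  k4 = f(1.780000, -3.639736) = -5.500533
  y ← -2.086035 + (0.39/6)·(k1 + 2k2 + 2k3 + k4) = -3.614766
y(1.78) ≈ -3.6148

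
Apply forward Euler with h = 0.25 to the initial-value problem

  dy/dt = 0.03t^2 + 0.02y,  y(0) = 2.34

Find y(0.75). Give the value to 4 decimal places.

2.3776

Euler: y_{n+1} = y_n + h·f(t_n, y_n).
t=0.000000, y=2.340000: f=0.046800 → y ← 2.340000 + 0.25·0.046800 = 2.351700
t=0.250000, y=2.351700: f=0.048909 → y ← 2.351700 + 0.25·0.048909 = 2.363927
t=0.500000, y=2.363927: f=0.054779 → y ← 2.363927 + 0.25·0.054779 = 2.377622
y(0.75) ≈ 2.3776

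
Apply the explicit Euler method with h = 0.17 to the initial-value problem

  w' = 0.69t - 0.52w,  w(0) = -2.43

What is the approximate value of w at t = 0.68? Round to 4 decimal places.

Euler: w_{n+1} = w_n + h·f(t_n, w_n).
t=0.000000, w=-2.430000: f=1.263600 → w ← -2.430000 + 0.17·1.263600 = -2.215188
t=0.170000, w=-2.215188: f=1.269198 → w ← -2.215188 + 0.17·1.269198 = -1.999424
t=0.340000, w=-1.999424: f=1.274301 → w ← -1.999424 + 0.17·1.274301 = -1.782793
t=0.510000, w=-1.782793: f=1.278952 → w ← -1.782793 + 0.17·1.278952 = -1.565371
w(0.68) ≈ -1.5654

-1.5654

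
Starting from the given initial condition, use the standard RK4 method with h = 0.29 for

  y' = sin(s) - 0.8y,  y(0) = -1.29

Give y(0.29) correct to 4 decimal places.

-0.9842

RK4: k1 = f(s_n, y_n); k2 = f(s_n + h/2, y_n + (h/2)·k1); k3 = f(s_n + h/2, y_n + (h/2)·k2); k4 = f(s_n + h, y_n + h·k3); y_{n+1} = y_n + (h/6)·(k1 + 2k2 + 2k3 + k4).
s=0.000000, y=-1.290000:
  k1 = f(0.000000, -1.290000) = 1.032000
  k2 = f(0.145000, -1.140360) = 1.056780
  k3 = f(0.145000, -1.136767) = 1.053906
  k4 = f(0.290000, -0.984367) = 1.073446
  y ← -1.290000 + (0.29/6)·(k1 + 2k2 + 2k3 + k4) = -0.984204
y(0.29) ≈ -0.9842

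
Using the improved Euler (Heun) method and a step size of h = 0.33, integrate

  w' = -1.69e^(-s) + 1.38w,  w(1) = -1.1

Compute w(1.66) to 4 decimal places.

-3.1820

Heun: k1 = f(s_n, w_n); k2 = f(s_n + h, w_n + h·k1); w_{n+1} = w_n + (h/2)·(k1 + k2).
s=1.000000, w=-1.100000:
  k1 = f(1.000000, -1.100000) = -2.139716
  k2 = f(1.330000, -1.806106) = -2.939393
  w ← -1.100000 + (0.33/2)·(-2.139716 + (-2.939393)) = -1.938053
s=1.330000, w=-1.938053:
  k1 = f(1.330000, -1.938053) = -3.121480
  k2 = f(1.660000, -2.968141) = -4.417370
  w ← -1.938053 + (0.33/2)·(-3.121480 + (-4.417370)) = -3.181963
w(1.66) ≈ -3.1820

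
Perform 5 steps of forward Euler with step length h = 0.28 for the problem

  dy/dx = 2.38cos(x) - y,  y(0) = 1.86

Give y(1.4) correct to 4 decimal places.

Euler: y_{n+1} = y_n + h·f(x_n, y_n).
x=0.000000, y=1.860000: f=0.520000 → y ← 1.860000 + 0.28·0.520000 = 2.005600
x=0.280000, y=2.005600: f=0.281712 → y ← 2.005600 + 0.28·0.281712 = 2.084479
x=0.560000, y=2.084479: f=-0.068012 → y ← 2.084479 + 0.28·(-0.068012) = 2.065436
x=0.840000, y=2.065436: f=-0.476874 → y ← 2.065436 + 0.28·(-0.476874) = 1.931911
x=1.120000, y=1.931911: f=-0.894987 → y ← 1.931911 + 0.28·(-0.894987) = 1.681315
y(1.4) ≈ 1.6813

1.6813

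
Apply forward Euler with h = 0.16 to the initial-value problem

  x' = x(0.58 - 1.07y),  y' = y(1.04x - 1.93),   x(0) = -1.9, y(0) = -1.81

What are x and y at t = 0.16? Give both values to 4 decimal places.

Euler on (x,y): x_{n+1} = x_n + h·x', y_{n+1} = y_n + h·y'.
0.000000: (-1.900000, -1.810000); f=(-4.781730, 7.069860) → (-2.665077, -0.678822)
(x(0.16), y(0.16)) ≈ (-2.6651, -0.6788)

-2.6651, -0.6788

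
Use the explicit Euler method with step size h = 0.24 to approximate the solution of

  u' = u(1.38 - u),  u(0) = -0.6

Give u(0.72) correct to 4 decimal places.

Euler: u_{n+1} = u_n + h·f(t_n, u_n).
t=0.000000, u=-0.600000: f=-1.188000 → u ← -0.600000 + 0.24·(-1.188000) = -0.885120
t=0.240000, u=-0.885120: f=-2.004903 → u ← -0.885120 + 0.24·(-2.004903) = -1.366297
t=0.480000, u=-1.366297: f=-3.752256 → u ← -1.366297 + 0.24·(-3.752256) = -2.266838
u(0.72) ≈ -2.2668

-2.2668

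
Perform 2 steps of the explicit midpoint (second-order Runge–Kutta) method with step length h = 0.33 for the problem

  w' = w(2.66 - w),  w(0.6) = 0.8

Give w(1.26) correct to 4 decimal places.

1.9072

Midpoint: k1 = f(t_n, w_n); k2 = f(t_n + h/2, w_n + (h/2)·k1); w_{n+1} = w_n + h·k2.
t=0.600000, w=0.800000:
  k1 = f(0.600000, 0.800000) = 1.488000
  k2 = f(0.765000, 1.045520) = 1.687971
  w ← 0.800000 + 0.33·1.687971 = 1.357030
t=0.930000, w=1.357030:
  k1 = f(0.930000, 1.357030) = 1.768169
  k2 = f(1.095000, 1.648778) = 1.667280
  w ← 1.357030 + 0.33·1.667280 = 1.907233
w(1.26) ≈ 1.9072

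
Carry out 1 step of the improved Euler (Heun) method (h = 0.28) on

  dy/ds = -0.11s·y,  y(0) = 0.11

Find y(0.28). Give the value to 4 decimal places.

0.1095

Heun: k1 = f(s_n, y_n); k2 = f(s_n + h, y_n + h·k1); y_{n+1} = y_n + (h/2)·(k1 + k2).
s=0.000000, y=0.110000:
  k1 = f(0.000000, 0.110000) = 0.000000
  k2 = f(0.280000, 0.110000) = -0.003388
  y ← 0.110000 + (0.28/2)·(0.000000 + (-0.003388)) = 0.109526
y(0.28) ≈ 0.1095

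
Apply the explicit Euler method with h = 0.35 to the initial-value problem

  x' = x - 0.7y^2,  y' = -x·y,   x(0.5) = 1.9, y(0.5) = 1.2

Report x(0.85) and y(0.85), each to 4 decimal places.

2.2122, 0.4020

Euler on (x,y): x_{n+1} = x_n + h·x', y_{n+1} = y_n + h·y'.
0.500000: (1.900000, 1.200000); f=(0.892000, -2.280000) → (2.212200, 0.402000)
(x(0.85), y(0.85)) ≈ (2.2122, 0.4020)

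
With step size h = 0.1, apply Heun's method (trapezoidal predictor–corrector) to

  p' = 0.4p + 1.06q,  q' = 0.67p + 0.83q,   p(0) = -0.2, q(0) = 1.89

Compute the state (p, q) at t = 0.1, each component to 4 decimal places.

Heun on (p,q): k1 = f(t_n, state_n); k2 = f(t_n + h, state_n + h·k1); state_{n+1} = state_n + (h/2)·(k1 + k2).
0.000000: (-0.200000, 1.890000)
  k1 = (1.923400, 1.434700)
  predictor → (-0.007660, 2.033470)
  k2 = (2.152414, 1.682648)
  → (0.003791, 2.045867)
(p(0.1), q(0.1)) ≈ (0.0038, 2.0459)

0.0038, 2.0459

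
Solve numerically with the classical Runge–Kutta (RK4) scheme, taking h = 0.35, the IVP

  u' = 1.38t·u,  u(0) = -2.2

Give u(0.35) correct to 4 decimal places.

-2.3940

RK4: k1 = f(t_n, u_n); k2 = f(t_n + h/2, u_n + (h/2)·k1); k3 = f(t_n + h/2, u_n + (h/2)·k2); k4 = f(t_n + h, u_n + h·k3); u_{n+1} = u_n + (h/6)·(k1 + 2k2 + 2k3 + k4).
t=0.000000, u=-2.200000:
  k1 = f(0.000000, -2.200000) = 0.000000
  k2 = f(0.175000, -2.200000) = -0.531300
  k3 = f(0.175000, -2.292978) = -0.553754
  k4 = f(0.350000, -2.393814) = -1.156212
  u ← -2.200000 + (0.35/6)·(k1 + 2k2 + 2k3 + k4) = -2.394035
u(0.35) ≈ -2.3940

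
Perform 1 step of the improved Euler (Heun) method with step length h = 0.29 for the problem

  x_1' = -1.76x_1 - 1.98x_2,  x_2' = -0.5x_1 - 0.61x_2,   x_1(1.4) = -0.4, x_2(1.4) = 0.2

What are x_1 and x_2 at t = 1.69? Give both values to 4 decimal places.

Heun on (x_1,x_2): k1 = f(t_n, state_n); k2 = f(t_n + h, state_n + h·k1); state_{n+1} = state_n + (h/2)·(k1 + k2).
1.400000: (-0.400000, 0.200000)
  k1 = (0.308000, 0.078000)
  predictor → (-0.310680, 0.222620)
  k2 = (0.106009, 0.019542)
  → (-0.339969, 0.214144)
(x_1(1.69), x_2(1.69)) ≈ (-0.3400, 0.2141)

-0.3400, 0.2141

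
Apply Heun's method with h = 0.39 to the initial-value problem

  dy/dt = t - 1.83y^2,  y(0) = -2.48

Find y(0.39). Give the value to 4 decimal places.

-21.4387

Heun: k1 = f(t_n, y_n); k2 = f(t_n + h, y_n + h·k1); y_{n+1} = y_n + (h/2)·(k1 + k2).
t=0.000000, y=-2.480000:
  k1 = f(0.000000, -2.480000) = -11.255232
  k2 = f(0.390000, -6.869540) = -85.968773
  y ← -2.480000 + (0.39/2)·(-11.255232 + (-85.968773)) = -21.438681
y(0.39) ≈ -21.4387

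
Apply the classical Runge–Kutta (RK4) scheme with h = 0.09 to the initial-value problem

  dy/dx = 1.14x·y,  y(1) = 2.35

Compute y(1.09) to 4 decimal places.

RK4: k1 = f(x_n, y_n); k2 = f(x_n + h/2, y_n + (h/2)·k1); k3 = f(x_n + h/2, y_n + (h/2)·k2); k4 = f(x_n + h, y_n + h·k3); y_{n+1} = y_n + (h/6)·(k1 + 2k2 + 2k3 + k4).
x=1.000000, y=2.350000:
  k1 = f(1.000000, 2.350000) = 2.679000
  k2 = f(1.045000, 2.470555) = 2.943172
  k3 = f(1.045000, 2.482443) = 2.957334
  k4 = f(1.090000, 2.616160) = 3.250840
  y ← 2.350000 + (0.09/6)·(k1 + 2k2 + 2k3 + k4) = 2.615963
y(1.09) ≈ 2.6160

2.6160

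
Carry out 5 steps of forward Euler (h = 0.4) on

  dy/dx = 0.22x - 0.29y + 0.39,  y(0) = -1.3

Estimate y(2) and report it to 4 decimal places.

Euler: y_{n+1} = y_n + h·f(x_n, y_n).
x=0.000000, y=-1.300000: f=0.767000 → y ← -1.300000 + 0.4·0.767000 = -0.993200
x=0.400000, y=-0.993200: f=0.766028 → y ← -0.993200 + 0.4·0.766028 = -0.686789
x=0.800000, y=-0.686789: f=0.765169 → y ← -0.686789 + 0.4·0.765169 = -0.380721
x=1.200000, y=-0.380721: f=0.764409 → y ← -0.380721 + 0.4·0.764409 = -0.074958
x=1.600000, y=-0.074958: f=0.763738 → y ← -0.074958 + 0.4·0.763738 = 0.230537
y(2) ≈ 0.2305

0.2305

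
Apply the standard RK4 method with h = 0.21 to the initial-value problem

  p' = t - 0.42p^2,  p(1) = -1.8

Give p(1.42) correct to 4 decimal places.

-1.9024

RK4: k1 = f(t_n, p_n); k2 = f(t_n + h/2, p_n + (h/2)·k1); k3 = f(t_n + h/2, p_n + (h/2)·k2); k4 = f(t_n + h, p_n + h·k3); p_{n+1} = p_n + (h/6)·(k1 + 2k2 + 2k3 + k4).
t=1.000000, p=-1.800000:
  k1 = f(1.000000, -1.800000) = -0.360800
  k2 = f(1.105000, -1.837884) = -0.313683
  k3 = f(1.105000, -1.832937) = -0.306056
  k4 = f(1.210000, -1.864272) = -0.249714
  p ← -1.800000 + (0.21/6)·(k1 + 2k2 + 2k3 + k4) = -1.864750
t=1.210000, p=-1.864750:
  k1 = f(1.210000, -1.864750) = -0.250462
  k2 = f(1.315000, -1.891048) = -0.186947
  k3 = f(1.315000, -1.884379) = -0.176372
  k4 = f(1.420000, -1.901788) = -0.099055
  p ← -1.864750 + (0.21/6)·(k1 + 2k2 + 2k3 + k4) = -1.902415
p(1.42) ≈ -1.9024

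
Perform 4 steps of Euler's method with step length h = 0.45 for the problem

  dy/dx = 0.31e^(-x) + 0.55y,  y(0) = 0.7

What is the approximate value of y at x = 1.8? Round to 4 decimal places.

2.2115

Euler: y_{n+1} = y_n + h·f(x_n, y_n).
x=0.000000, y=0.700000: f=0.695000 → y ← 0.700000 + 0.45·0.695000 = 1.012750
x=0.450000, y=1.012750: f=0.754677 → y ← 1.012750 + 0.45·0.754677 = 1.352355
x=0.900000, y=1.352355: f=0.869832 → y ← 1.352355 + 0.45·0.869832 = 1.743779
x=1.350000, y=1.743779: f=1.039443 → y ← 1.743779 + 0.45·1.039443 = 2.211528
y(1.8) ≈ 2.2115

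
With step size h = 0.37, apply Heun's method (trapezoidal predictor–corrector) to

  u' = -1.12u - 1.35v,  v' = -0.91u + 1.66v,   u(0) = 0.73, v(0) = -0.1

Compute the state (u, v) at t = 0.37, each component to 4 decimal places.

0.6065, -0.4590

Heun on (u,v): k1 = f(t_n, state_n); k2 = f(t_n + h, state_n + h·k1); state_{n+1} = state_n + (h/2)·(k1 + k2).
0.000000: (0.730000, -0.100000)
  k1 = (-0.682600, -0.830300)
  predictor → (0.477438, -0.407211)
  k2 = (0.015004, -1.110439)
  → (0.606495, -0.459037)
(u(0.37), v(0.37)) ≈ (0.6065, -0.4590)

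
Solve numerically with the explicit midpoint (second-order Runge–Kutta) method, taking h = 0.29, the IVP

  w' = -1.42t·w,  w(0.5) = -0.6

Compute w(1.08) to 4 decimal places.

-0.3097

Midpoint: k1 = f(t_n, w_n); k2 = f(t_n + h/2, w_n + (h/2)·k1); w_{n+1} = w_n + h·k2.
t=0.500000, w=-0.600000:
  k1 = f(0.500000, -0.600000) = 0.426000
  k2 = f(0.645000, -0.538230) = 0.492965
  w ← -0.600000 + 0.29·0.492965 = -0.457040
t=0.790000, w=-0.457040:
  k1 = f(0.790000, -0.457040) = 0.512708
  k2 = f(0.935000, -0.382698) = 0.508108
  w ← -0.457040 + 0.29·0.508108 = -0.309689
w(1.08) ≈ -0.3097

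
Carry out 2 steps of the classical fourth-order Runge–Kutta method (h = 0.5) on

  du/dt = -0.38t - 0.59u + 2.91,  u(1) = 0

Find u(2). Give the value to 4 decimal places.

RK4: k1 = f(t_n, u_n); k2 = f(t_n + h/2, u_n + (h/2)·k1); k3 = f(t_n + h/2, u_n + (h/2)·k2); k4 = f(t_n + h, u_n + h·k3); u_{n+1} = u_n + (h/6)·(k1 + 2k2 + 2k3 + k4).
t=1.000000, u=0.000000:
  k1 = f(1.000000, 0.000000) = 2.530000
  k2 = f(1.250000, 0.632500) = 2.061825
  k3 = f(1.250000, 0.515456) = 2.130881
  k4 = f(1.500000, 1.065440) = 1.711390
  u ← 0.000000 + (0.5/6)·(k1 + 2k2 + 2k3 + k4) = 1.052233
t=1.500000, u=1.052233:
  k1 = f(1.500000, 1.052233) = 1.719182
  k2 = f(1.750000, 1.482029) = 1.370603
  k3 = f(1.750000, 1.394884) = 1.422018
  k4 = f(2.000000, 1.763243) = 1.109687
  u ← 1.052233 + (0.5/6)·(k1 + 2k2 + 2k3 + k4) = 1.753409
u(2) ≈ 1.7534

1.7534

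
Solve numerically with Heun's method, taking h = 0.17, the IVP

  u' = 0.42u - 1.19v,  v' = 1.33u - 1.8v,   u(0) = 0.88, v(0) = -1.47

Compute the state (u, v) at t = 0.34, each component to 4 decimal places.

Heun on (u,v): k1 = f(t_n, state_n); k2 = f(t_n + h, state_n + h·k1); state_{n+1} = state_n + (h/2)·(k1 + k2).
0.000000: (0.880000, -1.470000)
  k1 = (2.118900, 3.816400)
  predictor → (1.240213, -0.821212)
  k2 = (1.498132, 3.127665)
  → (1.187448, -0.879754)
0.170000: (1.187448, -0.879754)
  k1 = (1.545636, 3.162864)
  predictor → (1.450206, -0.342068)
  k2 = (1.016147, 2.544496)
  → (1.405199, -0.394629)
(u(0.34), v(0.34)) ≈ (1.4052, -0.3946)

1.4052, -0.3946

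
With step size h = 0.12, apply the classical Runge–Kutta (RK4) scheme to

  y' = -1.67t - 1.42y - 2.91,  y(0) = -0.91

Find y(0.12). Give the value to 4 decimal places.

RK4: k1 = f(t_n, y_n); k2 = f(t_n + h/2, y_n + (h/2)·k1); k3 = f(t_n + h/2, y_n + (h/2)·k2); k4 = f(t_n + h, y_n + h·k3); y_{n+1} = y_n + (h/6)·(k1 + 2k2 + 2k3 + k4).
t=0.000000, y=-0.910000:
  k1 = f(0.000000, -0.910000) = -1.617800
  k2 = f(0.060000, -1.007068) = -1.580163
  k3 = f(0.060000, -1.004810) = -1.583370
  k4 = f(0.120000, -1.100004) = -1.548394
  y ← -0.910000 + (0.12/6)·(k1 + 2k2 + 2k3 + k4) = -1.099865
y(0.12) ≈ -1.0999

-1.0999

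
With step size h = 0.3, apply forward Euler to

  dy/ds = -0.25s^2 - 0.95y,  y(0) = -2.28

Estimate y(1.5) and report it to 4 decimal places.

Euler: y_{n+1} = y_n + h·f(s_n, y_n).
s=0.000000, y=-2.280000: f=2.166000 → y ← -2.280000 + 0.3·2.166000 = -1.630200
s=0.300000, y=-1.630200: f=1.526190 → y ← -1.630200 + 0.3·1.526190 = -1.172343
s=0.600000, y=-1.172343: f=1.023726 → y ← -1.172343 + 0.3·1.023726 = -0.865225
s=0.900000, y=-0.865225: f=0.619464 → y ← -0.865225 + 0.3·0.619464 = -0.679386
s=1.200000, y=-0.679386: f=0.285417 → y ← -0.679386 + 0.3·0.285417 = -0.593761
y(1.5) ≈ -0.5938

-0.5938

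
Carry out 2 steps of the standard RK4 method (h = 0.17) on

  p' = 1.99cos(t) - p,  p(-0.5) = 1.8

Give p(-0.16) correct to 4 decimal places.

1.8230

RK4: k1 = f(t_n, p_n); k2 = f(t_n + h/2, p_n + (h/2)·k1); k3 = f(t_n + h/2, p_n + (h/2)·k2); k4 = f(t_n + h, p_n + h·k3); p_{n+1} = p_n + (h/6)·(k1 + 2k2 + 2k3 + k4).
t=-0.500000, p=1.800000:
  k1 = f(-0.500000, 1.800000) = -0.053611
  k2 = f(-0.415000, 1.795443) = 0.025638
  k3 = f(-0.415000, 1.802179) = 0.018902
  k4 = f(-0.330000, 1.803213) = 0.079411
  p ← 1.800000 + (0.17/6)·(k1 + 2k2 + 2k3 + k4) = 1.803255
t=-0.330000, p=1.803255:
  k1 = f(-0.330000, 1.803255) = 0.079369
  k2 = f(-0.245000, 1.810001) = 0.120572
  k3 = f(-0.245000, 1.813504) = 0.117070
  k4 = f(-0.160000, 1.823157) = 0.141425
  p ← 1.803255 + (0.17/6)·(k1 + 2k2 + 2k3 + k4) = 1.822977
p(-0.16) ≈ 1.8230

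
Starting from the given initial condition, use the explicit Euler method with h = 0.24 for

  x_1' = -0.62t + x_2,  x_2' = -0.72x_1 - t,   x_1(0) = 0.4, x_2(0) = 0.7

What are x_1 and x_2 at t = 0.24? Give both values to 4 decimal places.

Euler on (x_1,x_2): x_1_{n+1} = x_1_n + h·x_1', x_2_{n+1} = x_2_n + h·x_2'.
0.000000: (0.400000, 0.700000); f=(0.700000, -0.288000) → (0.568000, 0.630880)
(x_1(0.24), x_2(0.24)) ≈ (0.5680, 0.6309)

0.5680, 0.6309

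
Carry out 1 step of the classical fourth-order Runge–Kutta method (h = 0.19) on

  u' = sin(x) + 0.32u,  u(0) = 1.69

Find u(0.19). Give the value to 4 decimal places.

RK4: k1 = f(x_n, u_n); k2 = f(x_n + h/2, u_n + (h/2)·k1); k3 = f(x_n + h/2, u_n + (h/2)·k2); k4 = f(x_n + h, u_n + h·k3); u_{n+1} = u_n + (h/6)·(k1 + 2k2 + 2k3 + k4).
x=0.000000, u=1.690000:
  k1 = f(0.000000, 1.690000) = 0.540800
  k2 = f(0.095000, 1.741376) = 0.652097
  k3 = f(0.095000, 1.751949) = 0.655481
  k4 = f(0.190000, 1.814541) = 0.769512
  u ← 1.690000 + (0.19/6)·(k1 + 2k2 + 2k3 + k4) = 1.814307
u(0.19) ≈ 1.8143

1.8143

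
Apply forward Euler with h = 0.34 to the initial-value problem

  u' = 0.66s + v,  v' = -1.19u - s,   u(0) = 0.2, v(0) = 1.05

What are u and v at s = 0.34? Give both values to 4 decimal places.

Euler on (u,v): u_{n+1} = u_n + h·u', v_{n+1} = v_n + h·v'.
0.000000: (0.200000, 1.050000); f=(1.050000, -0.238000) → (0.557000, 0.969080)
(u(0.34), v(0.34)) ≈ (0.5570, 0.9691)

0.5570, 0.9691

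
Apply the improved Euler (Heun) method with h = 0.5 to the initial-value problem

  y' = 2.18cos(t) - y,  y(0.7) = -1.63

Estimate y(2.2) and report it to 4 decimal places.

-0.5774

Heun: k1 = f(t_n, y_n); k2 = f(t_n + h, y_n + h·k1); y_{n+1} = y_n + (h/2)·(k1 + k2).
t=0.700000, y=-1.630000:
  k1 = f(0.700000, -1.630000) = 3.297356
  k2 = f(1.200000, 0.018678) = 0.771262
  y ← -1.630000 + (0.5/2)·(3.297356 + 0.771262) = -0.612846
t=1.200000, y=-0.612846:
  k1 = f(1.200000, -0.612846) = 1.402785
  k2 = f(1.700000, 0.088547) = -0.369428
  y ← -0.612846 + (0.5/2)·(1.402785 + (-0.369428)) = -0.354506
t=1.700000, y=-0.354506:
  k1 = f(1.700000, -0.354506) = 0.073625
  k2 = f(2.200000, -0.317694) = -0.965239
  y ← -0.354506 + (0.5/2)·(0.073625 + (-0.965239)) = -0.577410
y(2.2) ≈ -0.5774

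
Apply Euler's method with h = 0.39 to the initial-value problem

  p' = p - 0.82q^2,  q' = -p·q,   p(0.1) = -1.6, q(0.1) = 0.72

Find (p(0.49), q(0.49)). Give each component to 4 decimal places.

Euler on (p,q): p_{n+1} = p_n + h·p', q_{n+1} = q_n + h·q'.
0.100000: (-1.600000, 0.720000); f=(-2.025088, 1.152000) → (-2.389784, 1.169280)
(p(0.49), q(0.49)) ≈ (-2.3898, 1.1693)

-2.3898, 1.1693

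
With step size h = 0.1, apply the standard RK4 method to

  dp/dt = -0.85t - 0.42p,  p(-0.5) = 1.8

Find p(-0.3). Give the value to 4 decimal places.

RK4: k1 = f(t_n, p_n); k2 = f(t_n + h/2, p_n + (h/2)·k1); k3 = f(t_n + h/2, p_n + (h/2)·k2); k4 = f(t_n + h, p_n + h·k3); p_{n+1} = p_n + (h/6)·(k1 + 2k2 + 2k3 + k4).
t=-0.500000, p=1.800000:
  k1 = f(-0.500000, 1.800000) = -0.331000
  k2 = f(-0.450000, 1.783450) = -0.366549
  k3 = f(-0.450000, 1.781673) = -0.365802
  k4 = f(-0.400000, 1.763420) = -0.400636
  p ← 1.800000 + (0.1/6)·(k1 + 2k2 + 2k3 + k4) = 1.763394
t=-0.400000, p=1.763394:
  k1 = f(-0.400000, 1.763394) = -0.400626
  k2 = f(-0.350000, 1.743363) = -0.434712
  k3 = f(-0.350000, 1.741659) = -0.433997
  k4 = f(-0.300000, 1.719995) = -0.467398
  p ← 1.763394 + (0.1/6)·(k1 + 2k2 + 2k3 + k4) = 1.719970
p(-0.3) ≈ 1.7200

1.7200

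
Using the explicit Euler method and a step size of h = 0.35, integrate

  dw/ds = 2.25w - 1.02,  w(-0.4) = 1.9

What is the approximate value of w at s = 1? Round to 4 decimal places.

Euler: w_{n+1} = w_n + h·f(s_n, w_n).
s=-0.400000, w=1.900000: f=3.255000 → w ← 1.900000 + 0.35·3.255000 = 3.039250
s=-0.050000, w=3.039250: f=5.818312 → w ← 3.039250 + 0.35·5.818312 = 5.075659
s=0.300000, w=5.075659: f=10.400234 → w ← 5.075659 + 0.35·10.400234 = 8.715741
s=0.650000, w=8.715741: f=18.590418 → w ← 8.715741 + 0.35·18.590418 = 15.222387
w(1) ≈ 15.2224

15.2224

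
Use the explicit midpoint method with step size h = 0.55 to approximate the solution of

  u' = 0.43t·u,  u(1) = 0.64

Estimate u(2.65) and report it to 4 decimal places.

2.1994

Midpoint: k1 = f(t_n, u_n); k2 = f(t_n + h/2, u_n + (h/2)·k1); u_{n+1} = u_n + h·k2.
t=1.000000, u=0.640000:
  k1 = f(1.000000, 0.640000) = 0.275200
  k2 = f(1.275000, 0.715680) = 0.392372
  u ← 0.640000 + 0.55·0.392372 = 0.855804
t=1.550000, u=0.855804:
  k1 = f(1.550000, 0.855804) = 0.570394
  k2 = f(1.825000, 1.012663) = 0.794687
  u ← 0.855804 + 0.55·0.794687 = 1.292882
t=2.100000, u=1.292882:
  k1 = f(2.100000, 1.292882) = 1.167473
  k2 = f(2.375000, 1.613937) = 1.648233
  u ← 1.292882 + 0.55·1.648233 = 2.199411
u(2.65) ≈ 2.1994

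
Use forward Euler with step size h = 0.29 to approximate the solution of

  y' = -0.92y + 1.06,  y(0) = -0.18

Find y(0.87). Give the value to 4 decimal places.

0.6271

Euler: y_{n+1} = y_n + h·f(x_n, y_n).
x=0.000000, y=-0.180000: f=1.225600 → y ← -0.180000 + 0.29·1.225600 = 0.175424
x=0.290000, y=0.175424: f=0.898610 → y ← 0.175424 + 0.29·0.898610 = 0.436021
x=0.580000, y=0.436021: f=0.658861 → y ← 0.436021 + 0.29·0.658861 = 0.627091
y(0.87) ≈ 0.6271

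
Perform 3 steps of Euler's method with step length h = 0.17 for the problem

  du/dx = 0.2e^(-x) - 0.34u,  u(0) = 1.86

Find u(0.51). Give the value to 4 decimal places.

1.6372

Euler: u_{n+1} = u_n + h·f(x_n, u_n).
x=0.000000, u=1.860000: f=-0.432400 → u ← 1.860000 + 0.17·(-0.432400) = 1.786492
x=0.170000, u=1.786492: f=-0.438674 → u ← 1.786492 + 0.17·(-0.438674) = 1.711917
x=0.340000, u=1.711917: f=-0.439698 → u ← 1.711917 + 0.17·(-0.439698) = 1.637169
u(0.51) ≈ 1.6372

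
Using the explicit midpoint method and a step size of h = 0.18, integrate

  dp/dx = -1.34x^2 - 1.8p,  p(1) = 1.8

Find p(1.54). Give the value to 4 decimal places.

-0.1141

Midpoint: k1 = f(x_n, p_n); k2 = f(x_n + h/2, p_n + (h/2)·k1); p_{n+1} = p_n + h·k2.
x=1.000000, p=1.800000:
  k1 = f(1.000000, 1.800000) = -4.580000
  k2 = f(1.090000, 1.387800) = -4.090094
  p ← 1.800000 + 0.18·(-4.090094) = 1.063783
x=1.180000, p=1.063783:
  k1 = f(1.180000, 1.063783) = -3.780626
  k2 = f(1.270000, 0.723527) = -3.463634
  p ← 1.063783 + 0.18·(-3.463634) = 0.440329
x=1.360000, p=0.440329:
  k1 = f(1.360000, 0.440329) = -3.271056
  k2 = f(1.450000, 0.145934) = -3.080031
  p ← 0.440329 + 0.18·(-3.080031) = -0.114077
p(1.54) ≈ -0.1141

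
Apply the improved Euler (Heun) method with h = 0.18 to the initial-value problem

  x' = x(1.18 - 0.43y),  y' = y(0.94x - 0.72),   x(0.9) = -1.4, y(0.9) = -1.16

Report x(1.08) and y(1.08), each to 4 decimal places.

Heun on (x,y): k1 = f(s_n, state_n); k2 = f(s_n + h, state_n + h·k1); state_{n+1} = state_n + (h/2)·(k1 + k2).
0.900000: (-1.400000, -1.160000)
  k1 = (-2.350320, 2.361760)
  predictor → (-1.823058, -0.734883)
  k2 = (-2.727294, 1.788466)
  → (-1.856985, -0.786480)
(x(1.08), y(1.08)) ≈ (-1.8570, -0.7865)

-1.8570, -0.7865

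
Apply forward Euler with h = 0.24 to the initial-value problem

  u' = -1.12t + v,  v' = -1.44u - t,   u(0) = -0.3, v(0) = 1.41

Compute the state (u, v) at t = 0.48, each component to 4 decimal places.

Euler on (u,v): u_{n+1} = u_n + h·u', v_{n+1} = v_n + h·v'.
0.000000: (-0.300000, 1.410000); f=(1.410000, 0.432000) → (0.038400, 1.513680)
0.240000: (0.038400, 1.513680); f=(1.244880, -0.295296) → (0.337171, 1.442809)
(u(0.48), v(0.48)) ≈ (0.3372, 1.4428)

0.3372, 1.4428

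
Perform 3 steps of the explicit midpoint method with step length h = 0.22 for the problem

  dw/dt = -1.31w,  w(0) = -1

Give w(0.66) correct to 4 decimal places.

Midpoint: k1 = f(t_n, w_n); k2 = f(t_n + h/2, w_n + (h/2)·k1); w_{n+1} = w_n + h·k2.
t=0.000000, w=-1.000000:
  k1 = f(0.000000, -1.000000) = 1.310000
  k2 = f(0.110000, -0.855900) = 1.121229
  w ← -1.000000 + 0.22·1.121229 = -0.753330
t=0.220000, w=-0.753330:
  k1 = f(0.220000, -0.753330) = 0.986862
  k2 = f(0.330000, -0.644775) = 0.844655
  w ← -0.753330 + 0.22·0.844655 = -0.567506
t=0.440000, w=-0.567506:
  k1 = f(0.440000, -0.567506) = 0.743432
  k2 = f(0.550000, -0.485728) = 0.636304
  w ← -0.567506 + 0.22·0.636304 = -0.427519
w(0.66) ≈ -0.4275

-0.4275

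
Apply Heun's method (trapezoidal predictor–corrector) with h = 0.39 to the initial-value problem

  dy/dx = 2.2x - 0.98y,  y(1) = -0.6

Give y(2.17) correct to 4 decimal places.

Heun: k1 = f(x_n, y_n); k2 = f(x_n + h, y_n + h·k1); y_{n+1} = y_n + (h/2)·(k1 + k2).
x=1.000000, y=-0.600000:
  k1 = f(1.000000, -0.600000) = 2.788000
  k2 = f(1.390000, 0.487320) = 2.580426
  y ← -0.600000 + (0.39/2)·(2.788000 + 2.580426) = 0.446843
x=1.390000, y=0.446843:
  k1 = f(1.390000, 0.446843) = 2.620094
  k2 = f(1.780000, 1.468680) = 2.476694
  y ← 0.446843 + (0.39/2)·(2.620094 + 2.476694) = 1.440717
x=1.780000, y=1.440717:
  k1 = f(1.780000, 1.440717) = 2.504098
  k2 = f(2.170000, 2.417315) = 2.405031
  y ← 1.440717 + (0.39/2)·(2.504098 + 2.405031) = 2.397997
y(2.17) ≈ 2.3980

2.3980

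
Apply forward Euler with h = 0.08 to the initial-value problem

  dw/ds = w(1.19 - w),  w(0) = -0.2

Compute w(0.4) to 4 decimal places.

-0.3451

Euler: w_{n+1} = w_n + h·f(s_n, w_n).
s=0.000000, w=-0.200000: f=-0.278000 → w ← -0.200000 + 0.08·(-0.278000) = -0.222240
s=0.080000, w=-0.222240: f=-0.313856 → w ← -0.222240 + 0.08·(-0.313856) = -0.247348
s=0.160000, w=-0.247348: f=-0.355526 → w ← -0.247348 + 0.08·(-0.355526) = -0.275791
s=0.240000, w=-0.275791: f=-0.404251 → w ← -0.275791 + 0.08·(-0.404251) = -0.308131
s=0.320000, w=-0.308131: f=-0.461620 → w ← -0.308131 + 0.08·(-0.461620) = -0.345060
w(0.4) ≈ -0.3451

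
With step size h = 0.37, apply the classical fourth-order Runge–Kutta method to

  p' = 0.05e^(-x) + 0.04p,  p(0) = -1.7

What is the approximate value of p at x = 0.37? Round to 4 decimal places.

-1.7098

RK4: k1 = f(x_n, p_n); k2 = f(x_n + h/2, p_n + (h/2)·k1); k3 = f(x_n + h/2, p_n + (h/2)·k2); k4 = f(x_n + h, p_n + h·k3); p_{n+1} = p_n + (h/6)·(k1 + 2k2 + 2k3 + k4).
x=0.000000, p=-1.700000:
  k1 = f(0.000000, -1.700000) = -0.018000
  k2 = f(0.185000, -1.703330) = -0.026578
  k3 = f(0.185000, -1.704917) = -0.026641
  k4 = f(0.370000, -1.709857) = -0.033858
  p ← -1.700000 + (0.37/6)·(k1 + 2k2 + 2k3 + k4) = -1.709762
p(0.37) ≈ -1.7098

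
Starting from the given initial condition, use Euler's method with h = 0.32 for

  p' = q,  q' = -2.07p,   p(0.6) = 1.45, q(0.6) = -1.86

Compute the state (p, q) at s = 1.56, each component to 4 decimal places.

-1.1315, -3.3551

Euler on (p,q): p_{n+1} = p_n + h·p', q_{n+1} = q_n + h·q'.
0.600000: (1.450000, -1.860000); f=(-1.860000, -3.001500) → (0.854800, -2.820480)
0.920000: (0.854800, -2.820480); f=(-2.820480, -1.769436) → (-0.047754, -3.386700)
1.240000: (-0.047754, -3.386700); f=(-3.386700, 0.098850) → (-1.131497, -3.355068)
(p(1.56), q(1.56)) ≈ (-1.1315, -3.3551)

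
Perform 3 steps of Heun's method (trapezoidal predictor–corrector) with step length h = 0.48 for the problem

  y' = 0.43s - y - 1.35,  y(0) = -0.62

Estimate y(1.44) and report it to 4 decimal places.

Heun: k1 = f(s_n, y_n); k2 = f(s_n + h, y_n + h·k1); y_{n+1} = y_n + (h/2)·(k1 + k2).
s=0.000000, y=-0.620000:
  k1 = f(0.000000, -0.620000) = -0.730000
  k2 = f(0.480000, -0.970400) = -0.173200
  y ← -0.620000 + (0.48/2)·(-0.730000 + (-0.173200)) = -0.836768
s=0.480000, y=-0.836768:
  k1 = f(0.480000, -0.836768) = -0.306832
  k2 = f(0.960000, -0.984047) = 0.046847
  y ← -0.836768 + (0.48/2)·(-0.306832 + 0.046847) = -0.899164
s=0.960000, y=-0.899164:
  k1 = f(0.960000, -0.899164) = -0.038036
  k2 = f(1.440000, -0.917421) = 0.186621
  y ← -0.899164 + (0.48/2)·(-0.038036 + 0.186621) = -0.863504
y(1.44) ≈ -0.8635

-0.8635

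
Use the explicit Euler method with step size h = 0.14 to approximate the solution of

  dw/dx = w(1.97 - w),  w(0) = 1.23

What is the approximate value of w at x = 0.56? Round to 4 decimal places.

Euler: w_{n+1} = w_n + h·f(x_n, w_n).
x=0.000000, w=1.230000: f=0.910200 → w ← 1.230000 + 0.14·0.910200 = 1.357428
x=0.140000, w=1.357428: f=0.831522 → w ← 1.357428 + 0.14·0.831522 = 1.473841
x=0.280000, w=1.473841: f=0.731259 → w ← 1.473841 + 0.14·0.731259 = 1.576217
x=0.420000, w=1.576217: f=0.620687 → w ← 1.576217 + 0.14·0.620687 = 1.663114
w(0.56) ≈ 1.6631

1.6631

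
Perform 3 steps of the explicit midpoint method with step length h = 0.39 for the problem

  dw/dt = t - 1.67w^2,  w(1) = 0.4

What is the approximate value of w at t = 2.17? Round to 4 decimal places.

Midpoint: k1 = f(t_n, w_n); k2 = f(t_n + h/2, w_n + (h/2)·k1); w_{n+1} = w_n + h·k2.
t=1.000000, w=0.400000:
  k1 = f(1.000000, 0.400000) = 0.732800
  k2 = f(1.195000, 0.542896) = 0.702791
  w ← 0.400000 + 0.39·0.702791 = 0.674088
t=1.390000, w=0.674088:
  k1 = f(1.390000, 0.674088) = 0.631160
  k2 = f(1.585000, 0.797165) = 0.523763
  w ← 0.674088 + 0.39·0.523763 = 0.878356
t=1.780000, w=0.878356:
  k1 = f(1.780000, 0.878356) = 0.491580
  k2 = f(1.975000, 0.974214) = 0.390015
  w ← 0.878356 + 0.39·0.390015 = 1.030462
w(2.17) ≈ 1.0305

1.0305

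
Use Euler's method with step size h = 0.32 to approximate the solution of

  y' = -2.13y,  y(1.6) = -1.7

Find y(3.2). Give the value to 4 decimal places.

Euler: y_{n+1} = y_n + h·f(t_n, y_n).
t=1.600000, y=-1.700000: f=3.621000 → y ← -1.700000 + 0.32·3.621000 = -0.541280
t=1.920000, y=-0.541280: f=1.152926 → y ← -0.541280 + 0.32·1.152926 = -0.172344
t=2.240000, y=-0.172344: f=0.367092 → y ← -0.172344 + 0.32·0.367092 = -0.054874
t=2.560000, y=-0.054874: f=0.116882 → y ← -0.054874 + 0.32·0.116882 = -0.017472
t=2.880000, y=-0.017472: f=0.037215 → y ← -0.017472 + 0.32·0.037215 = -0.005563
y(3.2) ≈ -0.0056

-0.0056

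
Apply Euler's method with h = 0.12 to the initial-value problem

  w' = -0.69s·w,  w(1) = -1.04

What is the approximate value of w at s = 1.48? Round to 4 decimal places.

-0.6891

Euler: w_{n+1} = w_n + h·f(s_n, w_n).
s=1.000000, w=-1.040000: f=0.717600 → w ← -1.040000 + 0.12·0.717600 = -0.953888
s=1.120000, w=-0.953888: f=0.737165 → w ← -0.953888 + 0.12·0.737165 = -0.865428
s=1.240000, w=-0.865428: f=0.740460 → w ← -0.865428 + 0.12·0.740460 = -0.776573
s=1.360000, w=-0.776573: f=0.728736 → w ← -0.776573 + 0.12·0.728736 = -0.689125
w(1.48) ≈ -0.6891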